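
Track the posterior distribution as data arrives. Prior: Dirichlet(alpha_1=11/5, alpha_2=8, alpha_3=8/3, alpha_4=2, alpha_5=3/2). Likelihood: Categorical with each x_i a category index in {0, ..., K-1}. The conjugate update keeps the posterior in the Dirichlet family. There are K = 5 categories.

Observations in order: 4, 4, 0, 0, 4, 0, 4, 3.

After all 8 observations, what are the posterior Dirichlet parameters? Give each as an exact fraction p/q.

alpha_1=26/5, alpha_2=8, alpha_3=8/3, alpha_4=3, alpha_5=11/2

obs 1: x=4 → posterior Dirichlet(11/5, 8, 8/3, 2, 5/2)
obs 2: x=4 → posterior Dirichlet(11/5, 8, 8/3, 2, 7/2)
obs 3: x=0 → posterior Dirichlet(16/5, 8, 8/3, 2, 7/2)
obs 4: x=0 → posterior Dirichlet(21/5, 8, 8/3, 2, 7/2)
obs 5: x=4 → posterior Dirichlet(21/5, 8, 8/3, 2, 9/2)
obs 6: x=0 → posterior Dirichlet(26/5, 8, 8/3, 2, 9/2)
obs 7: x=4 → posterior Dirichlet(26/5, 8, 8/3, 2, 11/2)
obs 8: x=3 → posterior Dirichlet(26/5, 8, 8/3, 3, 11/2)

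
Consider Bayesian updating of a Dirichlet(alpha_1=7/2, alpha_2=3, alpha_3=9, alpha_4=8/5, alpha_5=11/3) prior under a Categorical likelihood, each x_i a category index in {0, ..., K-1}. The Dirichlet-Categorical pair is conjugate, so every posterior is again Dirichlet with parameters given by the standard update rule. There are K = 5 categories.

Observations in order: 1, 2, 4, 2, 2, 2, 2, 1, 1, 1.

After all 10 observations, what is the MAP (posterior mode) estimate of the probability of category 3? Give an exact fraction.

obs 1: x=1 → posterior Dirichlet(7/2, 4, 9, 8/5, 11/3)
obs 2: x=2 → posterior Dirichlet(7/2, 4, 10, 8/5, 11/3)
obs 3: x=4 → posterior Dirichlet(7/2, 4, 10, 8/5, 14/3)
obs 4: x=2 → posterior Dirichlet(7/2, 4, 11, 8/5, 14/3)
obs 5: x=2 → posterior Dirichlet(7/2, 4, 12, 8/5, 14/3)
obs 6: x=2 → posterior Dirichlet(7/2, 4, 13, 8/5, 14/3)
obs 7: x=2 → posterior Dirichlet(7/2, 4, 14, 8/5, 14/3)
obs 8: x=1 → posterior Dirichlet(7/2, 5, 14, 8/5, 14/3)
obs 9: x=1 → posterior Dirichlet(7/2, 6, 14, 8/5, 14/3)
obs 10: x=1 → posterior Dirichlet(7/2, 7, 14, 8/5, 14/3)

18/773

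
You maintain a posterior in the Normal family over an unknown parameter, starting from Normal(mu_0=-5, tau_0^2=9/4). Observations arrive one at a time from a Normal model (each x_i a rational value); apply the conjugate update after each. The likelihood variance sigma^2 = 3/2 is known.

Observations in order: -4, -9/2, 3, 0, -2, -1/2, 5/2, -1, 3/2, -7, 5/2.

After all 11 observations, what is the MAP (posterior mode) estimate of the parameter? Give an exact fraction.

-11/10

obs 1: x=-4 → posterior Normal(-22/5, 9/10)
obs 2: x=-9/2 → posterior Normal(-71/16, 9/16)
obs 3: x=3 → posterior Normal(-53/22, 9/22)
obs 4: x=0 → posterior Normal(-53/28, 9/28)
obs 5: x=-2 → posterior Normal(-65/34, 9/34)
obs 6: x=-1/2 → posterior Normal(-17/10, 9/40)
obs 7: x=5/2 → posterior Normal(-53/46, 9/46)
obs 8: x=-1 → posterior Normal(-59/52, 9/52)
obs 9: x=3/2 → posterior Normal(-25/29, 9/58)
obs 10: x=-7 → posterior Normal(-23/16, 9/64)
obs 11: x=5/2 → posterior Normal(-11/10, 9/70)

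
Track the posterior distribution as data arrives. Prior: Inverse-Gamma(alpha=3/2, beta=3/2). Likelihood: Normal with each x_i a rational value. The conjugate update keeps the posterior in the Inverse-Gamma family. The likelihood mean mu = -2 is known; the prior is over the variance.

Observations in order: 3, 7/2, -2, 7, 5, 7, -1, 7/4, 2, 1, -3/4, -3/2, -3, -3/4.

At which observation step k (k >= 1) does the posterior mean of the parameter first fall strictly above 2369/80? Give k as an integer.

k = 5

obs 1: x=3 → posterior Inverse-Gamma(2, 14)
obs 2: x=7/2 → posterior Inverse-Gamma(5/2, 233/8)
obs 3: x=-2 → posterior Inverse-Gamma(3, 233/8)
obs 4: x=7 → posterior Inverse-Gamma(7/2, 557/8)
obs 5: x=5 → posterior Inverse-Gamma(4, 753/8)
obs 6: x=7 → posterior Inverse-Gamma(9/2, 1077/8)
obs 7: x=-1 → posterior Inverse-Gamma(5, 1081/8)
obs 8: x=7/4 → posterior Inverse-Gamma(11/2, 4549/32)
obs 9: x=2 → posterior Inverse-Gamma(6, 4805/32)
obs 10: x=1 → posterior Inverse-Gamma(13/2, 4949/32)
obs 11: x=-3/4 → posterior Inverse-Gamma(7, 2487/16)
obs 12: x=-3/2 → posterior Inverse-Gamma(15/2, 2489/16)
obs 13: x=-3 → posterior Inverse-Gamma(8, 2497/16)
obs 14: x=-3/4 → posterior Inverse-Gamma(17/2, 5019/32)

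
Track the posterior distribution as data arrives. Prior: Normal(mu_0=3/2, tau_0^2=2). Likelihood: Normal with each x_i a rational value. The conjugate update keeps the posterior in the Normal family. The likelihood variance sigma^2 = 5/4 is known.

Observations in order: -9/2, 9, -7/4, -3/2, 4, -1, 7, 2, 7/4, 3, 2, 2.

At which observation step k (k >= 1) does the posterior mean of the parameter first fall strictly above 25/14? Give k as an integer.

k = 2

obs 1: x=-9/2 → posterior Normal(-57/26, 10/13)
obs 2: x=9 → posterior Normal(29/14, 10/21)
obs 3: x=-7/4 → posterior Normal(59/58, 10/29)
obs 4: x=-3/2 → posterior Normal(35/74, 10/37)
obs 5: x=4 → posterior Normal(11/10, 2/9)
obs 6: x=-1 → posterior Normal(83/106, 10/53)
obs 7: x=7 → posterior Normal(195/122, 10/61)
obs 8: x=2 → posterior Normal(227/138, 10/69)
obs 9: x=7/4 → posterior Normal(255/154, 10/77)
obs 10: x=3 → posterior Normal(303/170, 2/17)
obs 11: x=2 → posterior Normal(335/186, 10/93)
obs 12: x=2 → posterior Normal(367/202, 10/101)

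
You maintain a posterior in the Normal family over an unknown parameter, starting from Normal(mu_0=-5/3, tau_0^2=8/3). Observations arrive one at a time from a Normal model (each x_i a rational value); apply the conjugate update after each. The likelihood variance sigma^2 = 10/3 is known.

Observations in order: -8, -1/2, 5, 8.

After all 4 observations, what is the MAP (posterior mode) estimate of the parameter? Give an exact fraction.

obs 1: x=-8 → posterior Normal(-121/27, 40/27)
obs 2: x=-1/2 → posterior Normal(-127/39, 40/39)
obs 3: x=5 → posterior Normal(-67/51, 40/51)
obs 4: x=8 → posterior Normal(29/63, 40/63)

29/63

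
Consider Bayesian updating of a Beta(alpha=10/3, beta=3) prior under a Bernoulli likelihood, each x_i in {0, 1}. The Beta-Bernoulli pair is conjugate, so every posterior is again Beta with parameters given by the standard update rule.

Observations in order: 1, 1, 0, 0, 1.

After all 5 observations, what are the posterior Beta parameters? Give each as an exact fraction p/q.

alpha=19/3, beta=5

obs 1: x=1 → posterior Beta(13/3, 3)
obs 2: x=1 → posterior Beta(16/3, 3)
obs 3: x=0 → posterior Beta(16/3, 4)
obs 4: x=0 → posterior Beta(16/3, 5)
obs 5: x=1 → posterior Beta(19/3, 5)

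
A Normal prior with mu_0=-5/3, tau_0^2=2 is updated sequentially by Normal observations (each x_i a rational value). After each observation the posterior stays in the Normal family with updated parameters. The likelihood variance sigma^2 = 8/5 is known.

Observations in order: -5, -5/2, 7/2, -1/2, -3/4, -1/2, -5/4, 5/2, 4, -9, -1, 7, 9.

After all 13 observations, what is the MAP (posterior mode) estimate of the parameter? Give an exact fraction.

125/414

obs 1: x=-5 → posterior Normal(-95/27, 8/9)
obs 2: x=-5/2 → posterior Normal(-265/84, 4/7)
obs 3: x=7/2 → posterior Normal(-80/57, 8/19)
obs 4: x=-1/2 → posterior Normal(-175/144, 1/3)
obs 5: x=-3/4 → posterior Normal(-395/348, 8/29)
obs 6: x=-1/2 → posterior Normal(-25/24, 4/17)
obs 7: x=-5/4 → posterior Normal(-125/117, 8/39)
obs 8: x=5/2 → posterior Normal(-175/264, 2/11)
obs 9: x=4 → posterior Normal(-55/294, 8/49)
obs 10: x=-9 → posterior Normal(-325/324, 4/27)
obs 11: x=-1 → posterior Normal(-355/354, 8/59)
obs 12: x=7 → posterior Normal(-145/384, 1/8)
obs 13: x=9 → posterior Normal(125/414, 8/69)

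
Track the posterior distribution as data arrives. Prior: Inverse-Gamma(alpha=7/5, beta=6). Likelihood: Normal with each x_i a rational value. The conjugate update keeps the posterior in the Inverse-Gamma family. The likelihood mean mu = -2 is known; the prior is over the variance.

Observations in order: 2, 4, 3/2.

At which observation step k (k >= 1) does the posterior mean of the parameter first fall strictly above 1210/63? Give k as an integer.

k = 2

obs 1: x=2 → posterior Inverse-Gamma(19/10, 14)
obs 2: x=4 → posterior Inverse-Gamma(12/5, 32)
obs 3: x=3/2 → posterior Inverse-Gamma(29/10, 305/8)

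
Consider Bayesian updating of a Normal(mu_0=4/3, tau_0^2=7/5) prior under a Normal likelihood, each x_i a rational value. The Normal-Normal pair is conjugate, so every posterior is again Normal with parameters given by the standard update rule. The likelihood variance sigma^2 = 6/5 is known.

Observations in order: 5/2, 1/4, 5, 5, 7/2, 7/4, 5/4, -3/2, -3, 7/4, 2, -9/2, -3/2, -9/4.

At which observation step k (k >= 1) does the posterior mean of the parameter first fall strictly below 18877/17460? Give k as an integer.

k = 13

obs 1: x=5/2 → posterior Normal(51/26, 42/65)
obs 2: x=1/4 → posterior Normal(109/80, 21/50)
obs 3: x=5 → posterior Normal(83/36, 14/45)
obs 4: x=5 → posterior Normal(389/136, 21/85)
obs 5: x=7/2 → posterior Normal(487/164, 42/205)
obs 6: x=7/4 → posterior Normal(67/24, 7/40)
obs 7: x=5/4 → posterior Normal(571/220, 42/275)
obs 8: x=-3/2 → posterior Normal(529/248, 21/155)
obs 9: x=-3 → posterior Normal(445/276, 14/115)
obs 10: x=7/4 → posterior Normal(13/8, 21/190)
obs 11: x=2 → posterior Normal(275/166, 42/415)
obs 12: x=-9/2 → posterior Normal(53/45, 7/75)
obs 13: x=-3/2 → posterior Normal(191/194, 42/485)
obs 14: x=-9/4 → posterior Normal(319/416, 21/260)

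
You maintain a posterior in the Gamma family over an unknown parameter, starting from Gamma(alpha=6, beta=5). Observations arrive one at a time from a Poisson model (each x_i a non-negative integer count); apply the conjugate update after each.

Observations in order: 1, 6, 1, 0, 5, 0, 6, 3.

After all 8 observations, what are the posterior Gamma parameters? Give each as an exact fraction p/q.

obs 1: x=1 → posterior Gamma(7, 6)
obs 2: x=6 → posterior Gamma(13, 7)
obs 3: x=1 → posterior Gamma(14, 8)
obs 4: x=0 → posterior Gamma(14, 9)
obs 5: x=5 → posterior Gamma(19, 10)
obs 6: x=0 → posterior Gamma(19, 11)
obs 7: x=6 → posterior Gamma(25, 12)
obs 8: x=3 → posterior Gamma(28, 13)

alpha=28, beta=13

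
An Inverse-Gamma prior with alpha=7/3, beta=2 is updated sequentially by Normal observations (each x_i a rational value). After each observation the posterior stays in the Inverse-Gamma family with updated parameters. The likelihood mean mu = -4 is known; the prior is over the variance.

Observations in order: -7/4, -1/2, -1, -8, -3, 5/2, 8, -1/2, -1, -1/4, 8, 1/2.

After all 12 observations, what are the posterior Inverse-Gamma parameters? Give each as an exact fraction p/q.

alpha=25/3, beta=3465/16

obs 1: x=-7/4 → posterior Inverse-Gamma(17/6, 145/32)
obs 2: x=-1/2 → posterior Inverse-Gamma(10/3, 341/32)
obs 3: x=-1 → posterior Inverse-Gamma(23/6, 485/32)
obs 4: x=-8 → posterior Inverse-Gamma(13/3, 741/32)
obs 5: x=-3 → posterior Inverse-Gamma(29/6, 757/32)
obs 6: x=5/2 → posterior Inverse-Gamma(16/3, 1433/32)
obs 7: x=8 → posterior Inverse-Gamma(35/6, 3737/32)
obs 8: x=-1/2 → posterior Inverse-Gamma(19/3, 3933/32)
obs 9: x=-1 → posterior Inverse-Gamma(41/6, 4077/32)
obs 10: x=-1/4 → posterior Inverse-Gamma(22/3, 2151/16)
obs 11: x=8 → posterior Inverse-Gamma(47/6, 3303/16)
obs 12: x=1/2 → posterior Inverse-Gamma(25/3, 3465/16)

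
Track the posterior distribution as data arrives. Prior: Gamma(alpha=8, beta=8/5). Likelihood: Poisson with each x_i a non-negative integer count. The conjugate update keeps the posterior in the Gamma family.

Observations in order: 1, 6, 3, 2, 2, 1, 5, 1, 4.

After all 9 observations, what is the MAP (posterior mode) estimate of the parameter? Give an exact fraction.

obs 1: x=1 → posterior Gamma(9, 13/5)
obs 2: x=6 → posterior Gamma(15, 18/5)
obs 3: x=3 → posterior Gamma(18, 23/5)
obs 4: x=2 → posterior Gamma(20, 28/5)
obs 5: x=2 → posterior Gamma(22, 33/5)
obs 6: x=1 → posterior Gamma(23, 38/5)
obs 7: x=5 → posterior Gamma(28, 43/5)
obs 8: x=1 → posterior Gamma(29, 48/5)
obs 9: x=4 → posterior Gamma(33, 53/5)

160/53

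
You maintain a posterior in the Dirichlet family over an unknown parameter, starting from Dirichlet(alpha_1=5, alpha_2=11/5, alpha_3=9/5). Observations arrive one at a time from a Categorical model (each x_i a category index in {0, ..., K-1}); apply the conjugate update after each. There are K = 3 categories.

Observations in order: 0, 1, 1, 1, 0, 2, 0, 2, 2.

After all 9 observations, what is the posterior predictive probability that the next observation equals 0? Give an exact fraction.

obs 1: x=0 → posterior Dirichlet(6, 11/5, 9/5)
obs 2: x=1 → posterior Dirichlet(6, 16/5, 9/5)
obs 3: x=1 → posterior Dirichlet(6, 21/5, 9/5)
obs 4: x=1 → posterior Dirichlet(6, 26/5, 9/5)
obs 5: x=0 → posterior Dirichlet(7, 26/5, 9/5)
obs 6: x=2 → posterior Dirichlet(7, 26/5, 14/5)
obs 7: x=0 → posterior Dirichlet(8, 26/5, 14/5)
obs 8: x=2 → posterior Dirichlet(8, 26/5, 19/5)
obs 9: x=2 → posterior Dirichlet(8, 26/5, 24/5)

4/9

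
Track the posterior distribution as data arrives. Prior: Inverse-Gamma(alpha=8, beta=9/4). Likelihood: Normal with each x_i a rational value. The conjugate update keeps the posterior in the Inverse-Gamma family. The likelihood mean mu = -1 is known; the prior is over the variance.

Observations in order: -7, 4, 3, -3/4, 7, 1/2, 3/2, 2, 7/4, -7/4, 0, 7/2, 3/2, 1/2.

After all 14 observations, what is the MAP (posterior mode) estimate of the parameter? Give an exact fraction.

3215/512

obs 1: x=-7 → posterior Inverse-Gamma(17/2, 81/4)
obs 2: x=4 → posterior Inverse-Gamma(9, 131/4)
obs 3: x=3 → posterior Inverse-Gamma(19/2, 163/4)
obs 4: x=-3/4 → posterior Inverse-Gamma(10, 1305/32)
obs 5: x=7 → posterior Inverse-Gamma(21/2, 2329/32)
obs 6: x=1/2 → posterior Inverse-Gamma(11, 2365/32)
obs 7: x=3/2 → posterior Inverse-Gamma(23/2, 2465/32)
obs 8: x=2 → posterior Inverse-Gamma(12, 2609/32)
obs 9: x=7/4 → posterior Inverse-Gamma(25/2, 1365/16)
obs 10: x=-7/4 → posterior Inverse-Gamma(13, 2739/32)
obs 11: x=0 → posterior Inverse-Gamma(27/2, 2755/32)
obs 12: x=7/2 → posterior Inverse-Gamma(14, 3079/32)
obs 13: x=3/2 → posterior Inverse-Gamma(29/2, 3179/32)
obs 14: x=1/2 → posterior Inverse-Gamma(15, 3215/32)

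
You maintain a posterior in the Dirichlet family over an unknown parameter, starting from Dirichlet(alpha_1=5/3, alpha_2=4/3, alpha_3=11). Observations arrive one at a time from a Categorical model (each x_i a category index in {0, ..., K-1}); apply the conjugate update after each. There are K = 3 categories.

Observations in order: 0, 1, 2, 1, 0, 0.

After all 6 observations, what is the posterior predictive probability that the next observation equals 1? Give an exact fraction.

obs 1: x=0 → posterior Dirichlet(8/3, 4/3, 11)
obs 2: x=1 → posterior Dirichlet(8/3, 7/3, 11)
obs 3: x=2 → posterior Dirichlet(8/3, 7/3, 12)
obs 4: x=1 → posterior Dirichlet(8/3, 10/3, 12)
obs 5: x=0 → posterior Dirichlet(11/3, 10/3, 12)
obs 6: x=0 → posterior Dirichlet(14/3, 10/3, 12)

1/6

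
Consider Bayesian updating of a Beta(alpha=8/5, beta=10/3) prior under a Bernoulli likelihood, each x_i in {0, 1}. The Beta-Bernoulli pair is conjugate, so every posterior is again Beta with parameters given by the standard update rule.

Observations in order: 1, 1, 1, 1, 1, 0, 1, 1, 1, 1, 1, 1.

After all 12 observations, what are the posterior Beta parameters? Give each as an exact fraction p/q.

obs 1: x=1 → posterior Beta(13/5, 10/3)
obs 2: x=1 → posterior Beta(18/5, 10/3)
obs 3: x=1 → posterior Beta(23/5, 10/3)
obs 4: x=1 → posterior Beta(28/5, 10/3)
obs 5: x=1 → posterior Beta(33/5, 10/3)
obs 6: x=0 → posterior Beta(33/5, 13/3)
obs 7: x=1 → posterior Beta(38/5, 13/3)
obs 8: x=1 → posterior Beta(43/5, 13/3)
obs 9: x=1 → posterior Beta(48/5, 13/3)
obs 10: x=1 → posterior Beta(53/5, 13/3)
obs 11: x=1 → posterior Beta(58/5, 13/3)
obs 12: x=1 → posterior Beta(63/5, 13/3)

alpha=63/5, beta=13/3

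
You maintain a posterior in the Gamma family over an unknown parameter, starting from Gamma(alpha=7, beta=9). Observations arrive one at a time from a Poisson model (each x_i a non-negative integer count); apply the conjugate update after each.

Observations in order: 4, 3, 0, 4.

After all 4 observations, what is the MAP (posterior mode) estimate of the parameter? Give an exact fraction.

obs 1: x=4 → posterior Gamma(11, 10)
obs 2: x=3 → posterior Gamma(14, 11)
obs 3: x=0 → posterior Gamma(14, 12)
obs 4: x=4 → posterior Gamma(18, 13)

17/13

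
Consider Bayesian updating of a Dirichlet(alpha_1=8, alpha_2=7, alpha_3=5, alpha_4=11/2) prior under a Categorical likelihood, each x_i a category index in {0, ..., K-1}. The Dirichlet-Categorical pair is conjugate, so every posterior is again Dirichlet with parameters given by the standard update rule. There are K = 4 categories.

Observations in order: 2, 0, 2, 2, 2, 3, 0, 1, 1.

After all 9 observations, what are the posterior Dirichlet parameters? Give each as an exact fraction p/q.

alpha_1=10, alpha_2=9, alpha_3=9, alpha_4=13/2

obs 1: x=2 → posterior Dirichlet(8, 7, 6, 11/2)
obs 2: x=0 → posterior Dirichlet(9, 7, 6, 11/2)
obs 3: x=2 → posterior Dirichlet(9, 7, 7, 11/2)
obs 4: x=2 → posterior Dirichlet(9, 7, 8, 11/2)
obs 5: x=2 → posterior Dirichlet(9, 7, 9, 11/2)
obs 6: x=3 → posterior Dirichlet(9, 7, 9, 13/2)
obs 7: x=0 → posterior Dirichlet(10, 7, 9, 13/2)
obs 8: x=1 → posterior Dirichlet(10, 8, 9, 13/2)
obs 9: x=1 → posterior Dirichlet(10, 9, 9, 13/2)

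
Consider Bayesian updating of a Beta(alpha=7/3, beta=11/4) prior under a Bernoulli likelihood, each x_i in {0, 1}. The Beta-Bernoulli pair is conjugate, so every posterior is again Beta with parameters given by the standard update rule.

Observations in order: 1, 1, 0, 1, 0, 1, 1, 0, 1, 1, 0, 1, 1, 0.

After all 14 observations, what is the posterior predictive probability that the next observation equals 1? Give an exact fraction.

obs 1: x=1 → posterior Beta(10/3, 11/4)
obs 2: x=1 → posterior Beta(13/3, 11/4)
obs 3: x=0 → posterior Beta(13/3, 15/4)
obs 4: x=1 → posterior Beta(16/3, 15/4)
obs 5: x=0 → posterior Beta(16/3, 19/4)
obs 6: x=1 → posterior Beta(19/3, 19/4)
obs 7: x=1 → posterior Beta(22/3, 19/4)
obs 8: x=0 → posterior Beta(22/3, 23/4)
obs 9: x=1 → posterior Beta(25/3, 23/4)
obs 10: x=1 → posterior Beta(28/3, 23/4)
obs 11: x=0 → posterior Beta(28/3, 27/4)
obs 12: x=1 → posterior Beta(31/3, 27/4)
obs 13: x=1 → posterior Beta(34/3, 27/4)
obs 14: x=0 → posterior Beta(34/3, 31/4)

136/229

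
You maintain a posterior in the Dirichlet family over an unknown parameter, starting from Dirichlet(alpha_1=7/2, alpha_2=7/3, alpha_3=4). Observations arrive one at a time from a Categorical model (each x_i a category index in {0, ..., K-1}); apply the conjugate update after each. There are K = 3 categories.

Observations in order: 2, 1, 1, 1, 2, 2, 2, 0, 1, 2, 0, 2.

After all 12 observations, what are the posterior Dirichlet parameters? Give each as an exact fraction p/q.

obs 1: x=2 → posterior Dirichlet(7/2, 7/3, 5)
obs 2: x=1 → posterior Dirichlet(7/2, 10/3, 5)
obs 3: x=1 → posterior Dirichlet(7/2, 13/3, 5)
obs 4: x=1 → posterior Dirichlet(7/2, 16/3, 5)
obs 5: x=2 → posterior Dirichlet(7/2, 16/3, 6)
obs 6: x=2 → posterior Dirichlet(7/2, 16/3, 7)
obs 7: x=2 → posterior Dirichlet(7/2, 16/3, 8)
obs 8: x=0 → posterior Dirichlet(9/2, 16/3, 8)
obs 9: x=1 → posterior Dirichlet(9/2, 19/3, 8)
obs 10: x=2 → posterior Dirichlet(9/2, 19/3, 9)
obs 11: x=0 → posterior Dirichlet(11/2, 19/3, 9)
obs 12: x=2 → posterior Dirichlet(11/2, 19/3, 10)

alpha_1=11/2, alpha_2=19/3, alpha_3=10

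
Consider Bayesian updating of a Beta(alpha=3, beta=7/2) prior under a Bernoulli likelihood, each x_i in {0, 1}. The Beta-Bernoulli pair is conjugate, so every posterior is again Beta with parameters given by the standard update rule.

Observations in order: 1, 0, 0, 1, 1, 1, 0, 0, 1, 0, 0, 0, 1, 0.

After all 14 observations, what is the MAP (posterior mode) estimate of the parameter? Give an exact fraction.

16/37

obs 1: x=1 → posterior Beta(4, 7/2)
obs 2: x=0 → posterior Beta(4, 9/2)
obs 3: x=0 → posterior Beta(4, 11/2)
obs 4: x=1 → posterior Beta(5, 11/2)
obs 5: x=1 → posterior Beta(6, 11/2)
obs 6: x=1 → posterior Beta(7, 11/2)
obs 7: x=0 → posterior Beta(7, 13/2)
obs 8: x=0 → posterior Beta(7, 15/2)
obs 9: x=1 → posterior Beta(8, 15/2)
obs 10: x=0 → posterior Beta(8, 17/2)
obs 11: x=0 → posterior Beta(8, 19/2)
obs 12: x=0 → posterior Beta(8, 21/2)
obs 13: x=1 → posterior Beta(9, 21/2)
obs 14: x=0 → posterior Beta(9, 23/2)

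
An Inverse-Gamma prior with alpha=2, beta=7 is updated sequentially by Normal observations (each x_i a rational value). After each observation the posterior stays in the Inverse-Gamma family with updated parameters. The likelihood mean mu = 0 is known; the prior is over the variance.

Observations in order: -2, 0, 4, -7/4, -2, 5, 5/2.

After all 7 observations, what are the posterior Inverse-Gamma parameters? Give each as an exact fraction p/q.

obs 1: x=-2 → posterior Inverse-Gamma(5/2, 9)
obs 2: x=0 → posterior Inverse-Gamma(3, 9)
obs 3: x=4 → posterior Inverse-Gamma(7/2, 17)
obs 4: x=-7/4 → posterior Inverse-Gamma(4, 593/32)
obs 5: x=-2 → posterior Inverse-Gamma(9/2, 657/32)
obs 6: x=5 → posterior Inverse-Gamma(5, 1057/32)
obs 7: x=5/2 → posterior Inverse-Gamma(11/2, 1157/32)

alpha=11/2, beta=1157/32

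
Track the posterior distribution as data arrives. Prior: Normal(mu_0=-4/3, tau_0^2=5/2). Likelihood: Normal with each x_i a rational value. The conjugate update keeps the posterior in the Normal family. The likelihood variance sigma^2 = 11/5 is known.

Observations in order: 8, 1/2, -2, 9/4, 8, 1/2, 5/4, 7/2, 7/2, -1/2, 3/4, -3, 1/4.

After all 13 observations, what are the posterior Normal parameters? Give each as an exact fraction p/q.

mu_0=1637/1041, tau_0^2=55/347

obs 1: x=8 → posterior Normal(512/141, 55/47)
obs 2: x=1/2 → posterior Normal(1099/432, 55/72)
obs 3: x=-2 → posterior Normal(799/582, 55/97)
obs 4: x=9/4 → posterior Normal(2273/1464, 55/122)
obs 5: x=8 → posterior Normal(4673/1764, 55/147)
obs 6: x=1/2 → posterior Normal(4823/2064, 55/172)
obs 7: x=5/4 → posterior Normal(2599/1182, 55/197)
obs 8: x=7/2 → posterior Normal(781/333, 55/222)
obs 9: x=7/2 → posterior Normal(3649/1482, 55/247)
obs 10: x=-1/2 → posterior Normal(1787/816, 55/272)
obs 11: x=3/4 → posterior Normal(7373/3564, 5/27)
obs 12: x=-3 → posterior Normal(6473/3864, 55/322)
obs 13: x=1/4 → posterior Normal(1637/1041, 55/347)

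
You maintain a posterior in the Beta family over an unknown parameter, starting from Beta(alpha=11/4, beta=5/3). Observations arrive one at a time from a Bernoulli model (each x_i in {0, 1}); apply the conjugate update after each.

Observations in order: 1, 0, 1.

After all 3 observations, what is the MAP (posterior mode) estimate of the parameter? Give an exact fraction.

9/13

obs 1: x=1 → posterior Beta(15/4, 5/3)
obs 2: x=0 → posterior Beta(15/4, 8/3)
obs 3: x=1 → posterior Beta(19/4, 8/3)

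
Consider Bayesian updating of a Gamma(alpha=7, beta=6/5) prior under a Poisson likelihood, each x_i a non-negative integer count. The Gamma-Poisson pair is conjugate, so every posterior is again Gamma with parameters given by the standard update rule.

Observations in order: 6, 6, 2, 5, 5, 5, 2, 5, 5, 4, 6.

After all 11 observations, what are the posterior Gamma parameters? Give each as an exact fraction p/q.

obs 1: x=6 → posterior Gamma(13, 11/5)
obs 2: x=6 → posterior Gamma(19, 16/5)
obs 3: x=2 → posterior Gamma(21, 21/5)
obs 4: x=5 → posterior Gamma(26, 26/5)
obs 5: x=5 → posterior Gamma(31, 31/5)
obs 6: x=5 → posterior Gamma(36, 36/5)
obs 7: x=2 → posterior Gamma(38, 41/5)
obs 8: x=5 → posterior Gamma(43, 46/5)
obs 9: x=5 → posterior Gamma(48, 51/5)
obs 10: x=4 → posterior Gamma(52, 56/5)
obs 11: x=6 → posterior Gamma(58, 61/5)

alpha=58, beta=61/5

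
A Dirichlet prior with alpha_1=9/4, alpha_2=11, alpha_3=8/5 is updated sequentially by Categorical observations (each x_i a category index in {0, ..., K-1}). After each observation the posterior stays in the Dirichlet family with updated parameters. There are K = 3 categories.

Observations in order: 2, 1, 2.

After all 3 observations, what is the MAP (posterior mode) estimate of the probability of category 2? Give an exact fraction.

obs 1: x=2 → posterior Dirichlet(9/4, 11, 13/5)
obs 2: x=1 → posterior Dirichlet(9/4, 12, 13/5)
obs 3: x=2 → posterior Dirichlet(9/4, 12, 18/5)

52/297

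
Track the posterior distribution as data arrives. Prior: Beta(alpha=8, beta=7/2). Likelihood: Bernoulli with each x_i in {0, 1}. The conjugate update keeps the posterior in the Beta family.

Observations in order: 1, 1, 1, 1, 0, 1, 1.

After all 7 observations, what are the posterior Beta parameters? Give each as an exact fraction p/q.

alpha=14, beta=9/2

obs 1: x=1 → posterior Beta(9, 7/2)
obs 2: x=1 → posterior Beta(10, 7/2)
obs 3: x=1 → posterior Beta(11, 7/2)
obs 4: x=1 → posterior Beta(12, 7/2)
obs 5: x=0 → posterior Beta(12, 9/2)
obs 6: x=1 → posterior Beta(13, 9/2)
obs 7: x=1 → posterior Beta(14, 9/2)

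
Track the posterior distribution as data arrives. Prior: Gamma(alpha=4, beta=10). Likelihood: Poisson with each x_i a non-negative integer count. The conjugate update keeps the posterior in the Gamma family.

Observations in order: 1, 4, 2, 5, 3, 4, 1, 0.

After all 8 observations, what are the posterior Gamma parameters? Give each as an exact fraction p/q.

obs 1: x=1 → posterior Gamma(5, 11)
obs 2: x=4 → posterior Gamma(9, 12)
obs 3: x=2 → posterior Gamma(11, 13)
obs 4: x=5 → posterior Gamma(16, 14)
obs 5: x=3 → posterior Gamma(19, 15)
obs 6: x=4 → posterior Gamma(23, 16)
obs 7: x=1 → posterior Gamma(24, 17)
obs 8: x=0 → posterior Gamma(24, 18)

alpha=24, beta=18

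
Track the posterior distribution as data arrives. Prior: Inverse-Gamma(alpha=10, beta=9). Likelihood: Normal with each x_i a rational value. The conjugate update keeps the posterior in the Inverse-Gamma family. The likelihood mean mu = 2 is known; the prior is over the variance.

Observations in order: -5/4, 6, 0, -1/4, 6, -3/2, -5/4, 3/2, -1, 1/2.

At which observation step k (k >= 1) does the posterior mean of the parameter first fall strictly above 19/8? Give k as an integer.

k = 4

obs 1: x=-5/4 → posterior Inverse-Gamma(21/2, 457/32)
obs 2: x=6 → posterior Inverse-Gamma(11, 713/32)
obs 3: x=0 → posterior Inverse-Gamma(23/2, 777/32)
obs 4: x=-1/4 → posterior Inverse-Gamma(12, 429/16)
obs 5: x=6 → posterior Inverse-Gamma(25/2, 557/16)
obs 6: x=-3/2 → posterior Inverse-Gamma(13, 655/16)
obs 7: x=-5/4 → posterior Inverse-Gamma(27/2, 1479/32)
obs 8: x=3/2 → posterior Inverse-Gamma(14, 1483/32)
obs 9: x=-1 → posterior Inverse-Gamma(29/2, 1627/32)
obs 10: x=1/2 → posterior Inverse-Gamma(15, 1663/32)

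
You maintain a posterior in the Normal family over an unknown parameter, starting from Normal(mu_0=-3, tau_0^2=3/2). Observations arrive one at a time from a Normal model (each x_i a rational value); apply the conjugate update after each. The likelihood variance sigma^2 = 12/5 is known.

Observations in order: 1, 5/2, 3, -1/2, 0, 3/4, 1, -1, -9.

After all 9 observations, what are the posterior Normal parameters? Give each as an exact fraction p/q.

obs 1: x=1 → posterior Normal(-19/13, 12/13)
obs 2: x=5/2 → posterior Normal(-13/36, 2/3)
obs 3: x=3 → posterior Normal(17/46, 12/23)
obs 4: x=-1/2 → posterior Normal(3/14, 3/7)
obs 5: x=0 → posterior Normal(2/11, 4/11)
obs 6: x=3/4 → posterior Normal(39/152, 6/19)
obs 7: x=1 → posterior Normal(59/172, 12/43)
obs 8: x=-1 → posterior Normal(13/64, 1/4)
obs 9: x=-9 → posterior Normal(-141/212, 12/53)

mu_0=-141/212, tau_0^2=12/53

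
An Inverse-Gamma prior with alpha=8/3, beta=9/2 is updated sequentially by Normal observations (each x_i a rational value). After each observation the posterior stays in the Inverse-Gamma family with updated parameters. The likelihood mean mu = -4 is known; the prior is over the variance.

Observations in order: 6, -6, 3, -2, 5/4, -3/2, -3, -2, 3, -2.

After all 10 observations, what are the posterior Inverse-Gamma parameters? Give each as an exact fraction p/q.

alpha=23/3, beta=4125/32

obs 1: x=6 → posterior Inverse-Gamma(19/6, 109/2)
obs 2: x=-6 → posterior Inverse-Gamma(11/3, 113/2)
obs 3: x=3 → posterior Inverse-Gamma(25/6, 81)
obs 4: x=-2 → posterior Inverse-Gamma(14/3, 83)
obs 5: x=5/4 → posterior Inverse-Gamma(31/6, 3097/32)
obs 6: x=-3/2 → posterior Inverse-Gamma(17/3, 3197/32)
obs 7: x=-3 → posterior Inverse-Gamma(37/6, 3213/32)
obs 8: x=-2 → posterior Inverse-Gamma(20/3, 3277/32)
obs 9: x=3 → posterior Inverse-Gamma(43/6, 4061/32)
obs 10: x=-2 → posterior Inverse-Gamma(23/3, 4125/32)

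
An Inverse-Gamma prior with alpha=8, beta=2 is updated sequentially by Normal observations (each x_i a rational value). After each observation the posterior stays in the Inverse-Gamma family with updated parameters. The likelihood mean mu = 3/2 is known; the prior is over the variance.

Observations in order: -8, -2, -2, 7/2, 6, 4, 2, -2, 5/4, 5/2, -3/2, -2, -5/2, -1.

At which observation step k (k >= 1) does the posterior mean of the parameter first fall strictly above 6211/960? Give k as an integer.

k = 2

obs 1: x=-8 → posterior Inverse-Gamma(17/2, 377/8)
obs 2: x=-2 → posterior Inverse-Gamma(9, 213/4)
obs 3: x=-2 → posterior Inverse-Gamma(19/2, 475/8)
obs 4: x=7/2 → posterior Inverse-Gamma(10, 491/8)
obs 5: x=6 → posterior Inverse-Gamma(21/2, 143/2)
obs 6: x=4 → posterior Inverse-Gamma(11, 597/8)
obs 7: x=2 → posterior Inverse-Gamma(23/2, 299/4)
obs 8: x=-2 → posterior Inverse-Gamma(12, 647/8)
obs 9: x=5/4 → posterior Inverse-Gamma(25/2, 2589/32)
obs 10: x=5/2 → posterior Inverse-Gamma(13, 2605/32)
obs 11: x=-3/2 → posterior Inverse-Gamma(27/2, 2749/32)
obs 12: x=-2 → posterior Inverse-Gamma(14, 2945/32)
obs 13: x=-5/2 → posterior Inverse-Gamma(29/2, 3201/32)
obs 14: x=-1 → posterior Inverse-Gamma(15, 3301/32)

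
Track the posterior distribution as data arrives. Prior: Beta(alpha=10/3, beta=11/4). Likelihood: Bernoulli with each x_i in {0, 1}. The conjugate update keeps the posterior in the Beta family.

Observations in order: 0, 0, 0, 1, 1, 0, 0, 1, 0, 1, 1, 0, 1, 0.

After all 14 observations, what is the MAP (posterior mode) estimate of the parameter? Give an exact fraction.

100/217

obs 1: x=0 → posterior Beta(10/3, 15/4)
obs 2: x=0 → posterior Beta(10/3, 19/4)
obs 3: x=0 → posterior Beta(10/3, 23/4)
obs 4: x=1 → posterior Beta(13/3, 23/4)
obs 5: x=1 → posterior Beta(16/3, 23/4)
obs 6: x=0 → posterior Beta(16/3, 27/4)
obs 7: x=0 → posterior Beta(16/3, 31/4)
obs 8: x=1 → posterior Beta(19/3, 31/4)
obs 9: x=0 → posterior Beta(19/3, 35/4)
obs 10: x=1 → posterior Beta(22/3, 35/4)
obs 11: x=1 → posterior Beta(25/3, 35/4)
obs 12: x=0 → posterior Beta(25/3, 39/4)
obs 13: x=1 → posterior Beta(28/3, 39/4)
obs 14: x=0 → posterior Beta(28/3, 43/4)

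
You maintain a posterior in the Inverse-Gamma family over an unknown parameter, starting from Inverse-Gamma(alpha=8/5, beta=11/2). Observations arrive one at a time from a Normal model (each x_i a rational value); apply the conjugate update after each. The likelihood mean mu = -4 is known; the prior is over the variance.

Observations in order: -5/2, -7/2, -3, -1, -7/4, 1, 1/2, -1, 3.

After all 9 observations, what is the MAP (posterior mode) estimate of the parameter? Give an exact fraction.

obs 1: x=-5/2 → posterior Inverse-Gamma(21/10, 53/8)
obs 2: x=-7/2 → posterior Inverse-Gamma(13/5, 27/4)
obs 3: x=-3 → posterior Inverse-Gamma(31/10, 29/4)
obs 4: x=-1 → posterior Inverse-Gamma(18/5, 47/4)
obs 5: x=-7/4 → posterior Inverse-Gamma(41/10, 457/32)
obs 6: x=1 → posterior Inverse-Gamma(23/5, 857/32)
obs 7: x=1/2 → posterior Inverse-Gamma(51/10, 1181/32)
obs 8: x=-1 → posterior Inverse-Gamma(28/5, 1325/32)
obs 9: x=3 → posterior Inverse-Gamma(61/10, 2109/32)

10545/1136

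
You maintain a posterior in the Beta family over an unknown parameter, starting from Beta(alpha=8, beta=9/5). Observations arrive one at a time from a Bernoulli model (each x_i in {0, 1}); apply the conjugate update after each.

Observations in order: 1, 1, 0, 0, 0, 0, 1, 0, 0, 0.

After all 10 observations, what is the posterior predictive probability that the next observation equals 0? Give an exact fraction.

obs 1: x=1 → posterior Beta(9, 9/5)
obs 2: x=1 → posterior Beta(10, 9/5)
obs 3: x=0 → posterior Beta(10, 14/5)
obs 4: x=0 → posterior Beta(10, 19/5)
obs 5: x=0 → posterior Beta(10, 24/5)
obs 6: x=0 → posterior Beta(10, 29/5)
obs 7: x=1 → posterior Beta(11, 29/5)
obs 8: x=0 → posterior Beta(11, 34/5)
obs 9: x=0 → posterior Beta(11, 39/5)
obs 10: x=0 → posterior Beta(11, 44/5)

4/9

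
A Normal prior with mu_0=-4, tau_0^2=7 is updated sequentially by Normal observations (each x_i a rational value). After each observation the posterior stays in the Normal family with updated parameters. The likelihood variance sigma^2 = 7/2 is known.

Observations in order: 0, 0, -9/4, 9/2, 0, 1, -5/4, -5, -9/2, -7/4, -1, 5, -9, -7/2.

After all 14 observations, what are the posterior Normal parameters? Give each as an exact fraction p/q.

mu_0=-79/58, tau_0^2=7/29

obs 1: x=0 → posterior Normal(-4/3, 7/3)
obs 2: x=0 → posterior Normal(-4/5, 7/5)
obs 3: x=-9/4 → posterior Normal(-17/14, 1)
obs 4: x=9/2 → posterior Normal(1/18, 7/9)
obs 5: x=0 → posterior Normal(1/22, 7/11)
obs 6: x=1 → posterior Normal(5/26, 7/13)
obs 7: x=-5/4 → posterior Normal(0, 7/15)
obs 8: x=-5 → posterior Normal(-10/17, 7/17)
obs 9: x=-9/2 → posterior Normal(-1, 7/19)
obs 10: x=-7/4 → posterior Normal(-15/14, 1/3)
obs 11: x=-1 → posterior Normal(-49/46, 7/23)
obs 12: x=5 → posterior Normal(-29/50, 7/25)
obs 13: x=-9 → posterior Normal(-65/54, 7/27)
obs 14: x=-7/2 → posterior Normal(-79/58, 7/29)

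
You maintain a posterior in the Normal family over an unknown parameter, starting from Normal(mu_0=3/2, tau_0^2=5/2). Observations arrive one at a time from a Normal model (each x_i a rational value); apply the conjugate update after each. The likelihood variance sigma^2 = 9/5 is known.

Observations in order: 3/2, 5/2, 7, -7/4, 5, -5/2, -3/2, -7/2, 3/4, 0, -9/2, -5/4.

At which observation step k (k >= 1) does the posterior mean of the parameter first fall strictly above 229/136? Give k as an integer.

k = 2

obs 1: x=3/2 → posterior Normal(3/2, 45/43)
obs 2: x=5/2 → posterior Normal(127/68, 45/68)
obs 3: x=7 → posterior Normal(302/93, 15/31)
obs 4: x=-7/4 → posterior Normal(1033/472, 45/118)
obs 5: x=5 → posterior Normal(1533/572, 45/143)
obs 6: x=-5/2 → posterior Normal(1283/672, 15/56)
obs 7: x=-3/2 → posterior Normal(1133/772, 45/193)
obs 8: x=-7/2 → posterior Normal(783/872, 45/218)
obs 9: x=3/4 → posterior Normal(143/162, 5/27)
obs 10: x=0 → posterior Normal(429/536, 45/268)
obs 11: x=-9/2 → posterior Normal(102/293, 45/293)
obs 12: x=-5/4 → posterior Normal(283/1272, 15/106)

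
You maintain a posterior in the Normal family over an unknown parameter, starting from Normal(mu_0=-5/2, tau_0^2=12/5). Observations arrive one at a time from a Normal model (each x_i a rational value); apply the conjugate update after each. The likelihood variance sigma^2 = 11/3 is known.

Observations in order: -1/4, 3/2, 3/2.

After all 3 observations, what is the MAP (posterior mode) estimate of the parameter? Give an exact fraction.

-77/326

obs 1: x=-1/4 → posterior Normal(-293/182, 132/91)
obs 2: x=3/2 → posterior Normal(-185/254, 132/127)
obs 3: x=3/2 → posterior Normal(-77/326, 132/163)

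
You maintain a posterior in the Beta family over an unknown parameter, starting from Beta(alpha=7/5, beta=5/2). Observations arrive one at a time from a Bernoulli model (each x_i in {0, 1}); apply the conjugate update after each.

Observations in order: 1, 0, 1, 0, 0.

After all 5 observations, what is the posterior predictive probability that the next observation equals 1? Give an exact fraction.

34/89

obs 1: x=1 → posterior Beta(12/5, 5/2)
obs 2: x=0 → posterior Beta(12/5, 7/2)
obs 3: x=1 → posterior Beta(17/5, 7/2)
obs 4: x=0 → posterior Beta(17/5, 9/2)
obs 5: x=0 → posterior Beta(17/5, 11/2)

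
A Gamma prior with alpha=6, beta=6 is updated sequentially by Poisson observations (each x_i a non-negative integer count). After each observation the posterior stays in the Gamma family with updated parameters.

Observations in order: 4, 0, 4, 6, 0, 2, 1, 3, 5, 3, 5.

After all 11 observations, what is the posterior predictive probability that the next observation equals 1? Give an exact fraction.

12631394120479210472755259457877093669217497395389/54172508876344198303872107404894692150351381921792

obs 1: x=4 → posterior Gamma(10, 7)
obs 2: x=0 → posterior Gamma(10, 8)
obs 3: x=4 → posterior Gamma(14, 9)
obs 4: x=6 → posterior Gamma(20, 10)
obs 5: x=0 → posterior Gamma(20, 11)
obs 6: x=2 → posterior Gamma(22, 12)
obs 7: x=1 → posterior Gamma(23, 13)
obs 8: x=3 → posterior Gamma(26, 14)
obs 9: x=5 → posterior Gamma(31, 15)
obs 10: x=3 → posterior Gamma(34, 16)
obs 11: x=5 → posterior Gamma(39, 17)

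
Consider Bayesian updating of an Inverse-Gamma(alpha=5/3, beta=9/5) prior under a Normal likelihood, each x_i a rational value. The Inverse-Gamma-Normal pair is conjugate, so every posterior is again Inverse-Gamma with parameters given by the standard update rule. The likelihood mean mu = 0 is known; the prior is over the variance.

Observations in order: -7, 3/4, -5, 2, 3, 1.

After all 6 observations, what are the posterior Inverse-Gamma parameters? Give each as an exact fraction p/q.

alpha=14/3, beta=7373/160

obs 1: x=-7 → posterior Inverse-Gamma(13/6, 263/10)
obs 2: x=3/4 → posterior Inverse-Gamma(8/3, 4253/160)
obs 3: x=-5 → posterior Inverse-Gamma(19/6, 6253/160)
obs 4: x=2 → posterior Inverse-Gamma(11/3, 6573/160)
obs 5: x=3 → posterior Inverse-Gamma(25/6, 7293/160)
obs 6: x=1 → posterior Inverse-Gamma(14/3, 7373/160)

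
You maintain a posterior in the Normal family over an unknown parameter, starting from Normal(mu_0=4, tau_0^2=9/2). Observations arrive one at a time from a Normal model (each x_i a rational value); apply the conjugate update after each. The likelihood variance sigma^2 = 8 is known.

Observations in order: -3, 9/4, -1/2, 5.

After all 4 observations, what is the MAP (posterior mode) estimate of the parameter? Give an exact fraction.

391/208

obs 1: x=-3 → posterior Normal(37/25, 72/25)
obs 2: x=9/4 → posterior Normal(229/136, 36/17)
obs 3: x=-1/2 → posterior Normal(211/172, 72/43)
obs 4: x=5 → posterior Normal(391/208, 18/13)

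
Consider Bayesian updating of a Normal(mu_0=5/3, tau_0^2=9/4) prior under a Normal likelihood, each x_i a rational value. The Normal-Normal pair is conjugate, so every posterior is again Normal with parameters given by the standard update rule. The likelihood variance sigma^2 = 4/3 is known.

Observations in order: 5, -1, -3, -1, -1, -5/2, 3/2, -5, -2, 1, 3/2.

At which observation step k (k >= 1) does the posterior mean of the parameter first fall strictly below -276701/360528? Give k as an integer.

k = 9

obs 1: x=5 → posterior Normal(485/129, 36/43)
obs 2: x=-1 → posterior Normal(202/105, 18/35)
obs 3: x=-3 → posterior Normal(161/291, 36/97)
obs 4: x=-1 → posterior Normal(20/93, 9/31)
obs 5: x=-1 → posterior Normal(-1/453, 36/151)
obs 6: x=-5/2 → posterior Normal(-407/1068, 18/89)
obs 7: x=3/2 → posterior Normal(-2/15, 36/205)
obs 8: x=-5 → posterior Normal(-487/696, 9/58)
obs 9: x=-2 → posterior Normal(-649/777, 36/259)
obs 10: x=1 → posterior Normal(-284/429, 18/143)
obs 11: x=3/2 → posterior Normal(-893/1878, 36/313)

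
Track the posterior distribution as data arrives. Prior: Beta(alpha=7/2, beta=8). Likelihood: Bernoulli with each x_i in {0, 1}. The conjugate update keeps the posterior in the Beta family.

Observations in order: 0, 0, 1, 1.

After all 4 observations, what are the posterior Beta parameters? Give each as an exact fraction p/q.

alpha=11/2, beta=10

obs 1: x=0 → posterior Beta(7/2, 9)
obs 2: x=0 → posterior Beta(7/2, 10)
obs 3: x=1 → posterior Beta(9/2, 10)
obs 4: x=1 → posterior Beta(11/2, 10)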